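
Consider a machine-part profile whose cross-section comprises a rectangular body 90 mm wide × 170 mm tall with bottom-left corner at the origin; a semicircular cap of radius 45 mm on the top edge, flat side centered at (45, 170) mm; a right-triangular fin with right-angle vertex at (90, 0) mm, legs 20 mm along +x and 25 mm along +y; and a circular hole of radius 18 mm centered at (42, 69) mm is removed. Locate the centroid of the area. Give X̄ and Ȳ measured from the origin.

rectangular body: A = 90 × 170 = 15300.00, centroid at (45.00, 85.00).
semicircular top: A = ½π·45² = 3180.86, centroid at (45.00, 189.10).
triangular fin: A = ½·20·25 = 250.00, centroid at (96.67, 8.33).
hole: A = −π·18² = -1017.88, centroid at (42.00, 69.00).
ΣA = 17712.99 mm², ΣAX̄ = 813054.69 mm³, ΣAȲ = 1833846.52 mm³.
X̄ = 813054.69/17712.99 = 45.90 mm; Ȳ = 1833846.52/17712.99 = 103.53 mm.

X̄ = 45.90 mm, Ȳ = 103.53 mm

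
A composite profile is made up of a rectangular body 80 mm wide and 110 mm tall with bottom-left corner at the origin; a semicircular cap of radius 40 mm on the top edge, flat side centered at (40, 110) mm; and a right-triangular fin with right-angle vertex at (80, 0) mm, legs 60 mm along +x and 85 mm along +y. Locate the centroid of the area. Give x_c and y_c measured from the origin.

Part | A | x̄ᵢ | ȳᵢ | A·x̄ᵢ | A·ȳᵢ
rectangular body | 8800.00 | 40.00 | 55.00 | 352000.00 | 484000.00
semicircular top | 2513.27 | 40.00 | 126.98 | 100530.96 | 319126.82
triangular fin | 2550.00 | 100.00 | 28.33 | 255000.00 | 72250.00
Σ | 13863.27 |  |  | 707530.96 | 875376.82
x_c = 707530.96 / 13863.27 = 51.04 mm
y_c = 875376.82 / 13863.27 = 63.14 mm

x_c = 51.04 mm, y_c = 63.14 mm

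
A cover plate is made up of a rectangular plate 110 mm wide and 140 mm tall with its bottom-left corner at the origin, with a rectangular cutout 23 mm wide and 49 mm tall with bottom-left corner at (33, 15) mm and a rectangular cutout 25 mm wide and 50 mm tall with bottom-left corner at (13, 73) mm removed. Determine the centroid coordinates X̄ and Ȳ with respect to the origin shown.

X̄ = 58.74 mm, Ȳ = 69.95 mm

plate: A = 110 × 140 = 15400.00, centroid at (55.00, 70.00).
hole 1: A = −(23 × 49) = -1127.00, centroid at (44.50, 39.50).
hole 2: A = −(25 × 50) = -1250.00, centroid at (25.50, 98.00).
ΣA = 13023.00 mm²
ΣAX̄ = (15400.00)(55.00) + (-1127.00)(44.50) + (-1250.00)(25.50) = 764973.50 mm³
ΣAȲ = (15400.00)(70.00) + (-1127.00)(39.50) + (-1250.00)(98.00) = 910983.50 mm³
X̄ = 764973.50 / 13023.00 = 58.74 mm
Ȳ = 910983.50 / 13023.00 = 69.95 mm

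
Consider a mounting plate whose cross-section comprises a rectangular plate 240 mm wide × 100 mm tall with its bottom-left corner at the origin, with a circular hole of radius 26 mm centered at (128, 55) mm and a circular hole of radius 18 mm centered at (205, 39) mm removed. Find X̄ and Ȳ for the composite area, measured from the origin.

X̄ = 115.04 mm, Ȳ = 50.03 mm

Part | A | x̄ᵢ | ȳᵢ | A·x̄ᵢ | A·ȳᵢ
plate | 24000.00 | 120.00 | 50.00 | 2880000.00 | 1200000.00
hole 1 | -2123.72 | 128.00 | 55.00 | -271835.73 | -116804.41
hole 2 | -1017.88 | 205.00 | 39.00 | -208664.58 | -39697.16
Σ | 20858.41 |  |  | 2399499.69 | 1043498.42
X̄ = 2399499.69 / 20858.41 = 115.04 mm
Ȳ = 1043498.42 / 20858.41 = 50.03 mm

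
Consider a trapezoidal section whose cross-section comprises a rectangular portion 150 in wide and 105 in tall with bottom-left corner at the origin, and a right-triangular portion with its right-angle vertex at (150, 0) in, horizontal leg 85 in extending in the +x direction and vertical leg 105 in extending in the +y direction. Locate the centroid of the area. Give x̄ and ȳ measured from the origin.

x̄ = 97.81 in, ȳ = 48.64 in

rectangular portion: A = 150 × 105 = 15750.00, centroid at (75.00, 52.50).
triangular portion: A = ½·85·105 = 4462.50, centroid at (178.33, 35.00).
ΣA = 20212.50 in²
ΣAx̄ = (15750.00)(75.00) + (4462.50)(178.33) = 1977062.50 in³
ΣAȳ = (15750.00)(52.50) + (4462.50)(35.00) = 983062.50 in³
x̄ = 1977062.50 / 20212.50 = 97.81 in
ȳ = 983062.50 / 20212.50 = 48.64 in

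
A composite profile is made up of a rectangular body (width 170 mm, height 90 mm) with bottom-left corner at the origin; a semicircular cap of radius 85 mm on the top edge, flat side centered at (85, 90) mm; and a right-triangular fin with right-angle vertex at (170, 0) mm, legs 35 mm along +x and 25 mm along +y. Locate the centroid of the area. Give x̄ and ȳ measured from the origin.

rectangular body: A = 170 × 90 = 15300.00, centroid at (85.00, 45.00).
semicircular top: A = ½π·85² = 11349.00, centroid at (85.00, 126.08).
triangular fin: A = ½·35·25 = 437.50, centroid at (181.67, 8.33).
ΣA = 27086.50 mm², ΣAx̄ = 2344644.46 mm³, ΣAȳ = 2122972.81 mm³.
x̄ = 2344644.46/27086.50 = 86.56 mm; ȳ = 2122972.81/27086.50 = 78.38 mm.

x̄ = 86.56 mm, ȳ = 78.38 mm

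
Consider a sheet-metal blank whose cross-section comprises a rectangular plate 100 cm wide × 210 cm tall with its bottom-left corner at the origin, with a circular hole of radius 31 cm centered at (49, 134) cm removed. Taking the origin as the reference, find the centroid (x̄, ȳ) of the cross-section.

Part | A | x̄ᵢ | ȳᵢ | A·x̄ᵢ | A·ȳᵢ
plate | 21000.00 | 50.00 | 105.00 | 1050000.00 | 2205000.00
hole | -3019.07 | 49.00 | 134.00 | -147934.46 | -404555.45
Σ | 17980.93 |  |  | 902065.54 | 1800444.55
x̄ = 902065.54 / 17980.93 = 50.17 cm
ȳ = 1800444.55 / 17980.93 = 100.13 cm

x̄ = 50.17 cm, ȳ = 100.13 cm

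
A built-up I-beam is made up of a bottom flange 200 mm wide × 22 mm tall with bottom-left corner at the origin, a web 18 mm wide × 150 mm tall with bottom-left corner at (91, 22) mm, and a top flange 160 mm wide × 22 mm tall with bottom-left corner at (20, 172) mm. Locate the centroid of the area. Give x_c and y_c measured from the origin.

x_c = 100.00 mm, y_c = 89.87 mm

Part | A | x̄ᵢ | ȳᵢ | A·x̄ᵢ | A·ȳᵢ
bottom flange | 4400.00 | 100.00 | 11.00 | 440000.00 | 48400.00
web | 2700.00 | 100.00 | 97.00 | 270000.00 | 261900.00
top flange | 3520.00 | 100.00 | 183.00 | 352000.00 | 644160.00
Σ | 10620.00 |  |  | 1062000.00 | 954460.00
x_c = 1062000.00 / 10620.00 = 100.00 mm
y_c = 954460.00 / 10620.00 = 89.87 mm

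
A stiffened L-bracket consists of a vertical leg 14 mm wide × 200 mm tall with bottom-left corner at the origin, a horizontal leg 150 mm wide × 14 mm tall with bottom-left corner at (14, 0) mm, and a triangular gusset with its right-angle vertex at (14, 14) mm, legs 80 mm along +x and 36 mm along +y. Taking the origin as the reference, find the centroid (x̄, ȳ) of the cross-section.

vertical leg: A = 14 × 200 = 2800.00, centroid at (7.00, 100.00).
horizontal leg: A = 150 × 14 = 2100.00, centroid at (89.00, 7.00).
gusset: A = ½·80·36 = 1440.00, centroid at (40.67, 26.00).
ΣA = 6340.00 mm², ΣAx̄ = 265060.00 mm³, ΣAȳ = 332140.00 mm³.
x̄ = 265060.00/6340.00 = 41.81 mm; ȳ = 332140.00/6340.00 = 52.39 mm.

x̄ = 41.81 mm, ȳ = 52.39 mm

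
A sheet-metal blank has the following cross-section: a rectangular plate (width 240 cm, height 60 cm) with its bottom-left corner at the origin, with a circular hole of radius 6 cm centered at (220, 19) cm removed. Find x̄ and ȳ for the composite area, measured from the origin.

Part | A | x̄ᵢ | ȳᵢ | A·x̄ᵢ | A·ȳᵢ
plate | 14400.00 | 120.00 | 30.00 | 1728000.00 | 432000.00
hole | -113.10 | 220.00 | 19.00 | -24881.41 | -2148.85
Σ | 14286.90 |  |  | 1703118.59 | 429851.15
x̄ = 1703118.59 / 14286.90 = 119.21 cm
ȳ = 429851.15 / 14286.90 = 30.09 cm

x̄ = 119.21 cm, ȳ = 30.09 cm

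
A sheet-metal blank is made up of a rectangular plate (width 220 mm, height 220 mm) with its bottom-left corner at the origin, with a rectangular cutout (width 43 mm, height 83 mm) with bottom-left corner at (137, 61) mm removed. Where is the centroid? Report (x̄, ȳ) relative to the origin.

plate: A = 220 × 220 = 48400.00, centroid at (110.00, 110.00).
hole: A = −(43 × 83) = -3569.00, centroid at (158.50, 102.50).
ΣA = 44831.00 mm², ΣAx̄ = 4758313.50 mm³, ΣAȳ = 4958177.50 mm³.
x̄ = 4758313.50/44831.00 = 106.14 mm; ȳ = 4958177.50/44831.00 = 110.60 mm.

x̄ = 106.14 mm, ȳ = 110.60 mm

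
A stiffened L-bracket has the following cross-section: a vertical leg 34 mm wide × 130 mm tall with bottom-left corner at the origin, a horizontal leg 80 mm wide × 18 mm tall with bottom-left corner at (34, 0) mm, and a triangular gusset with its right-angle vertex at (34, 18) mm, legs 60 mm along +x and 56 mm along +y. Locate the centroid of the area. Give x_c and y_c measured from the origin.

vertical leg: A = 34 × 130 = 4420.00, centroid at (17.00, 65.00).
horizontal leg: A = 80 × 18 = 1440.00, centroid at (74.00, 9.00).
gusset: A = ½·60·56 = 1680.00, centroid at (54.00, 36.67).
ΣA = 7540.00 mm²
ΣAx_c = (4420.00)(17.00) + (1440.00)(74.00) + (1680.00)(54.00) = 272420.00 mm³
ΣAy_c = (4420.00)(65.00) + (1440.00)(9.00) + (1680.00)(36.67) = 361860.00 mm³
x_c = 272420.00 / 7540.00 = 36.13 mm
y_c = 361860.00 / 7540.00 = 47.99 mm

x_c = 36.13 mm, y_c = 47.99 mm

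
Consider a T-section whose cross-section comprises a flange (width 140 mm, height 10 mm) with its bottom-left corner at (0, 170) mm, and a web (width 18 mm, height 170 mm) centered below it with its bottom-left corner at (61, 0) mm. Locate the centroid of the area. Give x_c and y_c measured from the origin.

x_c = 70.00 mm, y_c = 113.25 mm

Part | A | x̄ᵢ | ȳᵢ | A·x̄ᵢ | A·ȳᵢ
web | 3060.00 | 70.00 | 85.00 | 214200.00 | 260100.00
flange | 1400.00 | 70.00 | 175.00 | 98000.00 | 245000.00
Σ | 4460.00 |  |  | 312200.00 | 505100.00
x_c = 312200.00 / 4460.00 = 70.00 mm
y_c = 505100.00 / 4460.00 = 113.25 mm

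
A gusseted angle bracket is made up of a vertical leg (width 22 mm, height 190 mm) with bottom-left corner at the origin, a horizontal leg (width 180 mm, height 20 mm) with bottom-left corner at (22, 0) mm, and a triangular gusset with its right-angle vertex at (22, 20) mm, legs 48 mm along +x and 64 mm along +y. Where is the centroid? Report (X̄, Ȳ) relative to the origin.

X̄ = 54.48 mm, Ȳ = 53.30 mm

vertical leg: A = 22 × 190 = 4180.00, centroid at (11.00, 95.00).
horizontal leg: A = 180 × 20 = 3600.00, centroid at (112.00, 10.00).
gusset: A = ½·48·64 = 1536.00, centroid at (38.00, 41.33).
ΣA = 9316.00 mm², ΣAX̄ = 507548.00 mm³, ΣAȲ = 496588.00 mm³.
X̄ = 507548.00/9316.00 = 54.48 mm; Ȳ = 496588.00/9316.00 = 53.30 mm.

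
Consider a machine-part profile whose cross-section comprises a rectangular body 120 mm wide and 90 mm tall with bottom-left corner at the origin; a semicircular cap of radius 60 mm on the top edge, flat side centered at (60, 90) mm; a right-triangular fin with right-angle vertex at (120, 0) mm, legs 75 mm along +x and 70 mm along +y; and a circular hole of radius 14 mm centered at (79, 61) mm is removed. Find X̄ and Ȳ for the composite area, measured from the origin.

rectangular body: A = 120 × 90 = 10800.00, centroid at (60.00, 45.00).
semicircular top: A = ½π·60² = 5654.87, centroid at (60.00, 115.46).
triangular fin: A = ½·75·70 = 2625.00, centroid at (145.00, 23.33).
hole: A = −π·14² = -615.75, centroid at (79.00, 61.00).
ΣA = 18464.11 mm²
ΣAX̄ = (10800.00)(60.00) + (5654.87)(60.00) + (2625.00)(145.00) + (-615.75)(79.00) = 1319272.59 mm³
ΣAȲ = (10800.00)(45.00) + (5654.87)(115.46) + (2625.00)(23.33) + (-615.75)(61.00) = 1162627.13 mm³
X̄ = 1319272.59 / 18464.11 = 71.45 mm
Ȳ = 1162627.13 / 18464.11 = 62.97 mm

X̄ = 71.45 mm, Ȳ = 62.97 mm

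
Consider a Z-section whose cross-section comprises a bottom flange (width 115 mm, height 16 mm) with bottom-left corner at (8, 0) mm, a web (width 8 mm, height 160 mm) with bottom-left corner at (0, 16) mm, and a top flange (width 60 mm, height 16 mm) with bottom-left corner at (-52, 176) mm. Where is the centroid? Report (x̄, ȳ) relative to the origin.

x̄ = 25.62 mm, ȳ = 77.02 mm

bottom flange: A = 115 × 16 = 1840.00, centroid at (65.50, 8.00).
web: A = 8 × 160 = 1280.00, centroid at (4.00, 96.00).
top flange: A = 60 × 16 = 960.00, centroid at (-22.00, 184.00).
ΣA = 4080.00 mm²
ΣAx̄ = (1840.00)(65.50) + (1280.00)(4.00) + (960.00)(-22.00) = 104520.00 mm³
ΣAȳ = (1840.00)(8.00) + (1280.00)(96.00) + (960.00)(184.00) = 314240.00 mm³
x̄ = 104520.00 / 4080.00 = 25.62 mm
ȳ = 314240.00 / 4080.00 = 77.02 mm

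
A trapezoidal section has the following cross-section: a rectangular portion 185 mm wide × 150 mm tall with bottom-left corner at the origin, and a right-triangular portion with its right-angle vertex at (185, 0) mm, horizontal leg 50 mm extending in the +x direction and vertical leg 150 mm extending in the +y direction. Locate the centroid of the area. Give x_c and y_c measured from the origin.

x_c = 105.50 mm, y_c = 72.02 mm

Part | A | x̄ᵢ | ȳᵢ | A·x̄ᵢ | A·ȳᵢ
rectangular portion | 27750.00 | 92.50 | 75.00 | 2566875.00 | 2081250.00
triangular portion | 3750.00 | 201.67 | 50.00 | 756250.00 | 187500.00
Σ | 31500.00 |  |  | 3323125.00 | 2268750.00
x_c = 3323125.00 / 31500.00 = 105.50 mm
y_c = 2268750.00 / 31500.00 = 72.02 mm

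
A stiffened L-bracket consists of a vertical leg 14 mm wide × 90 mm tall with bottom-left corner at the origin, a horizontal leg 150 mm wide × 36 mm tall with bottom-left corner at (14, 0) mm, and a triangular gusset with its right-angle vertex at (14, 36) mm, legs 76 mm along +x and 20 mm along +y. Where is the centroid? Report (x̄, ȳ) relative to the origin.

x̄ = 69.99 mm, ȳ = 25.11 mm

vertical leg: A = 14 × 90 = 1260.00, centroid at (7.00, 45.00).
horizontal leg: A = 150 × 36 = 5400.00, centroid at (89.00, 18.00).
gusset: A = ½·76·20 = 760.00, centroid at (39.33, 42.67).
ΣA = 7420.00 mm²
ΣAx̄ = (1260.00)(7.00) + (5400.00)(89.00) + (760.00)(39.33) = 519313.33 mm³
ΣAȳ = (1260.00)(45.00) + (5400.00)(18.00) + (760.00)(42.67) = 186326.67 mm³
x̄ = 519313.33 / 7420.00 = 69.99 mm
ȳ = 186326.67 / 7420.00 = 25.11 mm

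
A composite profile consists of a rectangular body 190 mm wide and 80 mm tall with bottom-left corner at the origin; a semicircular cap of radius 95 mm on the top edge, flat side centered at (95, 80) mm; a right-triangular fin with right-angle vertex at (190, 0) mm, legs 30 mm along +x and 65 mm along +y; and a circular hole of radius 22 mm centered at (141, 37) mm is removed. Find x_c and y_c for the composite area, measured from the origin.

x_c = 96.12 mm, y_c = 79.03 mm

rectangular body: A = 190 × 80 = 15200.00, centroid at (95.00, 40.00).
semicircular top: A = ½π·95² = 14176.44, centroid at (95.00, 120.32).
triangular fin: A = ½·30·65 = 975.00, centroid at (200.00, 21.67).
hole: A = −π·22² = -1520.53, centroid at (141.00, 37.00).
ΣA = 28830.91 mm²
ΣAx_c = (15200.00)(95.00) + (14176.44)(95.00) + (975.00)(200.00) + (-1520.53)(141.00) = 2771366.65 mm³
ΣAy_c = (15200.00)(40.00) + (14176.44)(120.32) + (975.00)(21.67) + (-1520.53)(37.00) = 2278563.64 mm³
x_c = 2771366.65 / 28830.91 = 96.12 mm
y_c = 2278563.64 / 28830.91 = 79.03 mm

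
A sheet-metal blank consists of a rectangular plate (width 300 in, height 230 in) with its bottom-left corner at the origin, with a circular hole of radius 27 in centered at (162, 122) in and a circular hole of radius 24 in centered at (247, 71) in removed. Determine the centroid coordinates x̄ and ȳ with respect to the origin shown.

plate: A = 300 × 230 = 69000.00, centroid at (150.00, 115.00).
hole 1: A = −π·27² = -2290.22, centroid at (162.00, 122.00).
hole 2: A = −π·24² = -1809.56, centroid at (247.00, 71.00).
ΣA = 64900.22 in²
ΣAx̄ = (69000.00)(150.00) + (-2290.22)(162.00) + (-1809.56)(247.00) = 9532023.52 in³
ΣAȳ = (69000.00)(115.00) + (-2290.22)(122.00) + (-1809.56)(71.00) = 7527114.46 in³
x̄ = 9532023.52 / 64900.22 = 146.87 in
ȳ = 7527114.46 / 64900.22 = 115.98 in

x̄ = 146.87 in, ȳ = 115.98 in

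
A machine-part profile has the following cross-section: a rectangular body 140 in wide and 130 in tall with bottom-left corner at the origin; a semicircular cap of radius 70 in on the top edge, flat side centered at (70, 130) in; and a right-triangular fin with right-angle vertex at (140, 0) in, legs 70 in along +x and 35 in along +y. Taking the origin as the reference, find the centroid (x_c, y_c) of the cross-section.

x_c = 74.22 in, y_c = 89.47 in

rectangular body: A = 140 × 130 = 18200.00, centroid at (70.00, 65.00).
semicircular top: A = ½π·70² = 7696.90, centroid at (70.00, 159.71).
triangular fin: A = ½·70·35 = 1225.00, centroid at (163.33, 11.67).
ΣA = 27121.90 in², ΣAx_c = 2012866.47 in³, ΣAy_c = 2426555.59 in³.
x_c = 2012866.47/27121.90 = 74.22 in; y_c = 2426555.59/27121.90 = 89.47 in.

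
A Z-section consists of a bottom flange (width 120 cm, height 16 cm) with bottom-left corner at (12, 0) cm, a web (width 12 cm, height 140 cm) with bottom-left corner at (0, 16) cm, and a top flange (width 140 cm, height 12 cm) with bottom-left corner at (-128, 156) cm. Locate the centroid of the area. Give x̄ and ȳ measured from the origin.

x̄ = 9.64 cm, ȳ = 81.82 cm

Part | A | x̄ᵢ | ȳᵢ | A·x̄ᵢ | A·ȳᵢ
bottom flange | 1920.00 | 72.00 | 8.00 | 138240.00 | 15360.00
web | 1680.00 | 6.00 | 86.00 | 10080.00 | 144480.00
top flange | 1680.00 | -58.00 | 162.00 | -97440.00 | 272160.00
Σ | 5280.00 |  |  | 50880.00 | 432000.00
x̄ = 50880.00 / 5280.00 = 9.64 cm
ȳ = 432000.00 / 5280.00 = 81.82 cm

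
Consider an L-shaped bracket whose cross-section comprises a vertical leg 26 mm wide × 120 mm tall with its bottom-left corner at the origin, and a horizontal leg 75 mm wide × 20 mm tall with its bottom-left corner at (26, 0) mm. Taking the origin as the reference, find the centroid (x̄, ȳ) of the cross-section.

x̄ = 29.40 mm, ȳ = 43.77 mm

vertical leg: A = 26 × 120 = 3120.00, centroid at (13.00, 60.00).
horizontal leg: A = 75 × 20 = 1500.00, centroid at (63.50, 10.00).
ΣA = 4620.00 mm²
ΣAx̄ = (3120.00)(13.00) + (1500.00)(63.50) = 135810.00 mm³
ΣAȳ = (3120.00)(60.00) + (1500.00)(10.00) = 202200.00 mm³
x̄ = 135810.00 / 4620.00 = 29.40 mm
ȳ = 202200.00 / 4620.00 = 43.77 mm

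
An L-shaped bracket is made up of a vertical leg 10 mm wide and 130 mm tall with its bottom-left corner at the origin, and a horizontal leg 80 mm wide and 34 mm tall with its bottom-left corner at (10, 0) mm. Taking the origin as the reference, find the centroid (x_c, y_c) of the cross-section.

x_c = 35.45 mm, y_c = 32.52 mm

Part | A | x̄ᵢ | ȳᵢ | A·x̄ᵢ | A·ȳᵢ
vertical leg | 1300.00 | 5.00 | 65.00 | 6500.00 | 84500.00
horizontal leg | 2720.00 | 50.00 | 17.00 | 136000.00 | 46240.00
Σ | 4020.00 |  |  | 142500.00 | 130740.00
x_c = 142500.00 / 4020.00 = 35.45 mm
y_c = 130740.00 / 4020.00 = 32.52 mm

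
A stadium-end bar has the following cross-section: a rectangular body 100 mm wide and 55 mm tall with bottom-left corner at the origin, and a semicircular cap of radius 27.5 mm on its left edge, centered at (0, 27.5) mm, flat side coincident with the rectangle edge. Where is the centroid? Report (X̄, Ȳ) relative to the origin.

Part | A | x̄ᵢ | ȳᵢ | A·x̄ᵢ | A·ȳᵢ
rectangular body | 5500.00 | 50.00 | 27.50 | 275000.00 | 151250.00
semicircular end | 1187.91 | -11.67 | 27.50 | -13864.58 | 32667.65
Σ | 6687.91 |  |  | 261135.42 | 183917.65
X̄ = 261135.42 / 6687.91 = 39.05 mm
Ȳ = 183917.65 / 6687.91 = 27.50 mm

X̄ = 39.05 mm, Ȳ = 27.50 mm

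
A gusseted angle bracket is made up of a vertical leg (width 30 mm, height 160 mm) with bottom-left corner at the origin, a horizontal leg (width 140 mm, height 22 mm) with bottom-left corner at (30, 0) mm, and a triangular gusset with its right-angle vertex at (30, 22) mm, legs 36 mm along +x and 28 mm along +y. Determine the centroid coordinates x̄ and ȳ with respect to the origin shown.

vertical leg: A = 30 × 160 = 4800.00, centroid at (15.00, 80.00).
horizontal leg: A = 140 × 22 = 3080.00, centroid at (100.00, 11.00).
gusset: A = ½·36·28 = 504.00, centroid at (42.00, 31.33).
ΣA = 8384.00 mm²
ΣAx̄ = (4800.00)(15.00) + (3080.00)(100.00) + (504.00)(42.00) = 401168.00 mm³
ΣAȳ = (4800.00)(80.00) + (3080.00)(11.00) + (504.00)(31.33) = 433672.00 mm³
x̄ = 401168.00 / 8384.00 = 47.85 mm
ȳ = 433672.00 / 8384.00 = 51.73 mm

x̄ = 47.85 mm, ȳ = 51.73 mm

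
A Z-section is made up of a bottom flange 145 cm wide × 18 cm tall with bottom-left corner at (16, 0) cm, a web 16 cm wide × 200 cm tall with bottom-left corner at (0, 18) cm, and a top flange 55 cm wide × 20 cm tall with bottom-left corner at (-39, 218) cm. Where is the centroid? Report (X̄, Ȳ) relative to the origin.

Part | A | x̄ᵢ | ȳᵢ | A·x̄ᵢ | A·ȳᵢ
bottom flange | 2610.00 | 88.50 | 9.00 | 230985.00 | 23490.00
web | 3200.00 | 8.00 | 118.00 | 25600.00 | 377600.00
top flange | 1100.00 | -11.50 | 228.00 | -12650.00 | 250800.00
Σ | 6910.00 |  |  | 243935.00 | 651890.00
X̄ = 243935.00 / 6910.00 = 35.30 cm
Ȳ = 651890.00 / 6910.00 = 94.34 cm

X̄ = 35.30 cm, Ȳ = 94.34 cm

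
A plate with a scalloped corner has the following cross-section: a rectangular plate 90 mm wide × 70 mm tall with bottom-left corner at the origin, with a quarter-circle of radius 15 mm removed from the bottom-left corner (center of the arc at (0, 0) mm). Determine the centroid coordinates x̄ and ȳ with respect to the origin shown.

x̄ = 46.11 mm, ȳ = 35.83 mm

plate: A = 90 × 70 = 6300.00, centroid at (45.00, 35.00).
removed quarter-circle: A = −¼π·15² = -176.71, centroid at (6.37, 6.37).
ΣA = 6123.29 mm², ΣAx̄ = 282375.00 mm³, ΣAȳ = 219375.00 mm³.
x̄ = 282375.00/6123.29 = 46.11 mm; ȳ = 219375.00/6123.29 = 35.83 mm.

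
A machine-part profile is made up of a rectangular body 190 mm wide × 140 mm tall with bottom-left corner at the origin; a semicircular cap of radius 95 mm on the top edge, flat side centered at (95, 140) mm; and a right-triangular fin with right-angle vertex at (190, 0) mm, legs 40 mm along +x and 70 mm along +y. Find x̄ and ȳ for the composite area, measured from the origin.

x̄ = 98.60 mm, ȳ = 105.53 mm

rectangular body: A = 190 × 140 = 26600.00, centroid at (95.00, 70.00).
semicircular top: A = ½π·95² = 14176.44, centroid at (95.00, 180.32).
triangular fin: A = ½·40·70 = 1400.00, centroid at (203.33, 23.33).
ΣA = 42176.44 mm²
ΣAx̄ = (26600.00)(95.00) + (14176.44)(95.00) + (1400.00)(203.33) = 4158428.17 mm³
ΣAȳ = (26600.00)(70.00) + (14176.44)(180.32) + (1400.00)(23.33) = 4450951.16 mm³
x̄ = 4158428.17 / 42176.44 = 98.60 mm
ȳ = 4450951.16 / 42176.44 = 105.53 mm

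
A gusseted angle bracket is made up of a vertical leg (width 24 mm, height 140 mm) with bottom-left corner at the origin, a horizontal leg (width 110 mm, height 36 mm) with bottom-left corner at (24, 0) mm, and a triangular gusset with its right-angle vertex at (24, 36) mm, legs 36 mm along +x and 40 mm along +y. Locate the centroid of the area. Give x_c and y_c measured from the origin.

vertical leg: A = 24 × 140 = 3360.00, centroid at (12.00, 70.00).
horizontal leg: A = 110 × 36 = 3960.00, centroid at (79.00, 18.00).
gusset: A = ½·36·40 = 720.00, centroid at (36.00, 49.33).
ΣA = 8040.00 mm², ΣAx_c = 379080.00 mm³, ΣAy_c = 342000.00 mm³.
x_c = 379080.00/8040.00 = 47.15 mm; y_c = 342000.00/8040.00 = 42.54 mm.

x_c = 47.15 mm, y_c = 42.54 mm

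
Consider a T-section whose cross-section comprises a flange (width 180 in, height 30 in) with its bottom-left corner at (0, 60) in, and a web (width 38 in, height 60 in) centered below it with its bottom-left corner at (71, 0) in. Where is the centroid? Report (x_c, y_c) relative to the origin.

x_c = 90.00 in, y_c = 61.64 in

Part | A | x̄ᵢ | ȳᵢ | A·x̄ᵢ | A·ȳᵢ
web | 2280.00 | 90.00 | 30.00 | 205200.00 | 68400.00
flange | 5400.00 | 90.00 | 75.00 | 486000.00 | 405000.00
Σ | 7680.00 |  |  | 691200.00 | 473400.00
x_c = 691200.00 / 7680.00 = 90.00 in
y_c = 473400.00 / 7680.00 = 61.64 in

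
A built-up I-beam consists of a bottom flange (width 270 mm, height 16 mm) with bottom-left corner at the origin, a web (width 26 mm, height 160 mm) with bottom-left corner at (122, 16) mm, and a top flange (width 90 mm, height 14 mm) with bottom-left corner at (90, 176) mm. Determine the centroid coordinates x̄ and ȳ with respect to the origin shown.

x̄ = 135.00 mm, ȳ = 68.22 mm

bottom flange: A = 270 × 16 = 4320.00, centroid at (135.00, 8.00).
web: A = 26 × 160 = 4160.00, centroid at (135.00, 96.00).
top flange: A = 90 × 14 = 1260.00, centroid at (135.00, 183.00).
ΣA = 9740.00 mm², ΣAx̄ = 1314900.00 mm³, ΣAȳ = 664500.00 mm³.
x̄ = 1314900.00/9740.00 = 135.00 mm; ȳ = 664500.00/9740.00 = 68.22 mm.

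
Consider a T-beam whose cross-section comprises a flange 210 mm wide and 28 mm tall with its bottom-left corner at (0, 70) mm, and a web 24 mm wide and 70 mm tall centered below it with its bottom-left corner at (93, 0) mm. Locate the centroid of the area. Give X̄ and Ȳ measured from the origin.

web: A = 24 × 70 = 1680.00, centroid at (105.00, 35.00).
flange: A = 210 × 28 = 5880.00, centroid at (105.00, 84.00).
ΣA = 7560.00 mm², ΣAX̄ = 793800.00 mm³, ΣAȲ = 552720.00 mm³.
X̄ = 793800.00/7560.00 = 105.00 mm; Ȳ = 552720.00/7560.00 = 73.11 mm.

X̄ = 105.00 mm, Ȳ = 73.11 mm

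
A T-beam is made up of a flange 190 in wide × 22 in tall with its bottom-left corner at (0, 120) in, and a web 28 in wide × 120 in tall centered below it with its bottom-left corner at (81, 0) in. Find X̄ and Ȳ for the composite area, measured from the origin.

Part | A | x̄ᵢ | ȳᵢ | A·x̄ᵢ | A·ȳᵢ
web | 3360.00 | 95.00 | 60.00 | 319200.00 | 201600.00
flange | 4180.00 | 95.00 | 131.00 | 397100.00 | 547580.00
Σ | 7540.00 |  |  | 716300.00 | 749180.00
X̄ = 716300.00 / 7540.00 = 95.00 in
Ȳ = 749180.00 / 7540.00 = 99.36 in

X̄ = 95.00 in, Ȳ = 99.36 in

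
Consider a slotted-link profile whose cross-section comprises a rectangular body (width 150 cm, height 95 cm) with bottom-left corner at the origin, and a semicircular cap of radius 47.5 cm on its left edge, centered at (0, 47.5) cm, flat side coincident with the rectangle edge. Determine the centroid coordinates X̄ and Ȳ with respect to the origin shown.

X̄ = 56.05 cm, Ȳ = 47.50 cm

rectangular body: A = 150 × 95 = 14250.00, centroid at (75.00, 47.50).
semicircular end: A = ½π·47.5² = 3544.11, centroid at (-20.16, 47.50).
ΣA = 17794.11 cm²
ΣAX̄ = (14250.00)(75.00) + (3544.11)(-20.16) = 997302.08 cm³
ΣAȲ = (14250.00)(47.50) + (3544.11)(47.50) = 845220.19 cm³
X̄ = 997302.08 / 17794.11 = 56.05 cm
Ȳ = 845220.19 / 17794.11 = 47.50 cm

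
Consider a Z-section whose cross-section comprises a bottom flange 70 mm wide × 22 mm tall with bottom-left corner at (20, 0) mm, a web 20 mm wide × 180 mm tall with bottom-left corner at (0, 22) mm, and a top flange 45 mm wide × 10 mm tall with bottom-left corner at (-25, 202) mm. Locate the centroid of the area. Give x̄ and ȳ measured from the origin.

x̄ = 21.39 mm, ȳ = 91.82 mm

Part | A | x̄ᵢ | ȳᵢ | A·x̄ᵢ | A·ȳᵢ
bottom flange | 1540.00 | 55.00 | 11.00 | 84700.00 | 16940.00
web | 3600.00 | 10.00 | 112.00 | 36000.00 | 403200.00
top flange | 450.00 | -2.50 | 207.00 | -1125.00 | 93150.00
Σ | 5590.00 |  |  | 119575.00 | 513290.00
x̄ = 119575.00 / 5590.00 = 21.39 mm
ȳ = 513290.00 / 5590.00 = 91.82 mm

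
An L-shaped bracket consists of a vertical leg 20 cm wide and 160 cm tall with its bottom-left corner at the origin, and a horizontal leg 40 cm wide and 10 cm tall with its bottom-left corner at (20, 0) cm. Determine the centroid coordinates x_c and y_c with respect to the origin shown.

vertical leg: A = 20 × 160 = 3200.00, centroid at (10.00, 80.00).
horizontal leg: A = 40 × 10 = 400.00, centroid at (40.00, 5.00).
ΣA = 3600.00 cm²
ΣAx_c = (3200.00)(10.00) + (400.00)(40.00) = 48000.00 cm³
ΣAy_c = (3200.00)(80.00) + (400.00)(5.00) = 258000.00 cm³
x_c = 48000.00 / 3600.00 = 13.33 cm
y_c = 258000.00 / 3600.00 = 71.67 cm

x_c = 13.33 cm, y_c = 71.67 cm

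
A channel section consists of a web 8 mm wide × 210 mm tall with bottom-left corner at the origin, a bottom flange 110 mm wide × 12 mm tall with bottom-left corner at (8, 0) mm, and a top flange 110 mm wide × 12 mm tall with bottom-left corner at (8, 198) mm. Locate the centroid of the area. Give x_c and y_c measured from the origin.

Part | A | x̄ᵢ | ȳᵢ | A·x̄ᵢ | A·ȳᵢ
web | 1680.00 | 4.00 | 105.00 | 6720.00 | 176400.00
bottom flange | 1320.00 | 63.00 | 6.00 | 83160.00 | 7920.00
top flange | 1320.00 | 63.00 | 204.00 | 83160.00 | 269280.00
Σ | 4320.00 |  |  | 173040.00 | 453600.00
x_c = 173040.00 / 4320.00 = 40.06 mm
y_c = 453600.00 / 4320.00 = 105.00 mm

x_c = 40.06 mm, y_c = 105.00 mm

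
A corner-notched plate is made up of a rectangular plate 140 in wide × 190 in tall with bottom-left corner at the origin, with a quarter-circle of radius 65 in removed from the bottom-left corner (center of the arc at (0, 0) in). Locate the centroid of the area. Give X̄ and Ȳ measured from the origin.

X̄ = 76.05 in, Ȳ = 104.61 in

plate: A = 140 × 190 = 26600.00, centroid at (70.00, 95.00).
removed quarter-circle: A = −¼π·65² = -3318.31, centroid at (27.59, 27.59).
ΣA = 23281.69 in², ΣAX̄ = 1770458.33 in³, ΣAȲ = 2435458.33 in³.
X̄ = 1770458.33/23281.69 = 76.05 in; Ȳ = 2435458.33/23281.69 = 104.61 in.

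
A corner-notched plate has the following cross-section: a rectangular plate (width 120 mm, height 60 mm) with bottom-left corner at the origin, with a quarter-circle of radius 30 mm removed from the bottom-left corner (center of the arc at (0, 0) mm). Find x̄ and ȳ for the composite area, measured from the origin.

x̄ = 65.15 mm, ȳ = 31.88 mm

plate: A = 120 × 60 = 7200.00, centroid at (60.00, 30.00).
removed quarter-circle: A = −¼π·30² = -706.86, centroid at (12.73, 12.73).
ΣA = 6493.14 mm²
ΣAx̄ = (7200.00)(60.00) + (-706.86)(12.73) = 423000.00 mm³
ΣAȳ = (7200.00)(30.00) + (-706.86)(12.73) = 207000.00 mm³
x̄ = 423000.00 / 6493.14 = 65.15 mm
ȳ = 207000.00 / 6493.14 = 31.88 mm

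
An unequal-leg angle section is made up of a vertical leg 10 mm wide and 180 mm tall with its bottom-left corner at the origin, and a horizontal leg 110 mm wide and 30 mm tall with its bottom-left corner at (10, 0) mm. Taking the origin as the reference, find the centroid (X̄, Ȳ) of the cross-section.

X̄ = 43.82 mm, Ȳ = 41.47 mm

vertical leg: A = 10 × 180 = 1800.00, centroid at (5.00, 90.00).
horizontal leg: A = 110 × 30 = 3300.00, centroid at (65.00, 15.00).
ΣA = 5100.00 mm²
ΣAX̄ = (1800.00)(5.00) + (3300.00)(65.00) = 223500.00 mm³
ΣAȲ = (1800.00)(90.00) + (3300.00)(15.00) = 211500.00 mm³
X̄ = 223500.00 / 5100.00 = 43.82 mm
Ȳ = 211500.00 / 5100.00 = 41.47 mm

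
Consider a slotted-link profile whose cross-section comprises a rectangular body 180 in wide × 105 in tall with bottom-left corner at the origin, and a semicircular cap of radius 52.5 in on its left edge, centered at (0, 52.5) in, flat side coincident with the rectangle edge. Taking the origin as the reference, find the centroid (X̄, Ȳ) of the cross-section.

Part | A | x̄ᵢ | ȳᵢ | A·x̄ᵢ | A·ȳᵢ
rectangular body | 18900.00 | 90.00 | 52.50 | 1701000.00 | 992250.00
semicircular end | 4329.51 | -22.28 | 52.50 | -96468.75 | 227299.14
Σ | 23229.51 |  |  | 1604531.25 | 1219549.14
X̄ = 1604531.25 / 23229.51 = 69.07 in
Ȳ = 1219549.14 / 23229.51 = 52.50 in

X̄ = 69.07 in, Ȳ = 52.50 in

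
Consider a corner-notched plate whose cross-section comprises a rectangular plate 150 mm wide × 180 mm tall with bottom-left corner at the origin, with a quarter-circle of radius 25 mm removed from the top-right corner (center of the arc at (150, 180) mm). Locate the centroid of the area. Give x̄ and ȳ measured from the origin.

plate: A = 150 × 180 = 27000.00, centroid at (75.00, 90.00).
removed quarter-circle: A = −¼π·25² = -490.87, centroid at (139.39, 169.39).
ΣA = 26509.13 mm², ΣAx̄ = 1956577.26 mm³, ΣAȳ = 2346851.04 mm³.
x̄ = 1956577.26/26509.13 = 73.81 mm; ȳ = 2346851.04/26509.13 = 88.53 mm.

x̄ = 73.81 mm, ȳ = 88.53 mm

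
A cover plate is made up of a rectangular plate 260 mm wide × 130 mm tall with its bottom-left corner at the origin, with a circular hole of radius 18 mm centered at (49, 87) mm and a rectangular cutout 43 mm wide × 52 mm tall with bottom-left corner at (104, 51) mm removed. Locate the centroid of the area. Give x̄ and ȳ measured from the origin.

plate: A = 260 × 130 = 33800.00, centroid at (130.00, 65.00).
hole 1: A = −π·18² = -1017.88, centroid at (49.00, 87.00).
hole 2: A = −(43 × 52) = -2236.00, centroid at (125.50, 77.00).
ΣA = 30546.12 mm²
ΣAx̄ = (33800.00)(130.00) + (-1017.88)(49.00) + (-2236.00)(125.50) = 4063506.08 mm³
ΣAȳ = (33800.00)(65.00) + (-1017.88)(87.00) + (-2236.00)(77.00) = 1936272.79 mm³
x̄ = 4063506.08 / 30546.12 = 133.03 mm
ȳ = 1936272.79 / 30546.12 = 63.39 mm

x̄ = 133.03 mm, ȳ = 63.39 mm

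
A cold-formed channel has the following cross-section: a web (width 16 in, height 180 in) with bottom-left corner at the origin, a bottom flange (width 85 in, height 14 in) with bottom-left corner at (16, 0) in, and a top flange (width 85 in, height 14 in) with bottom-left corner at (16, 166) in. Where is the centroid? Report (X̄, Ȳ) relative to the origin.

Part | A | x̄ᵢ | ȳᵢ | A·x̄ᵢ | A·ȳᵢ
web | 2880.00 | 8.00 | 90.00 | 23040.00 | 259200.00
bottom flange | 1190.00 | 58.50 | 7.00 | 69615.00 | 8330.00
top flange | 1190.00 | 58.50 | 173.00 | 69615.00 | 205870.00
Σ | 5260.00 |  |  | 162270.00 | 473400.00
X̄ = 162270.00 / 5260.00 = 30.85 in
Ȳ = 473400.00 / 5260.00 = 90.00 in

X̄ = 30.85 in, Ȳ = 90.00 in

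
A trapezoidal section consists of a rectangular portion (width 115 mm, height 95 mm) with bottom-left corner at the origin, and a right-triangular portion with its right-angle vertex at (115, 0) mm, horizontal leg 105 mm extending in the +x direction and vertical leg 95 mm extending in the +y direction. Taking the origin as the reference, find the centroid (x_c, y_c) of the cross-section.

x_c = 86.49 mm, y_c = 42.54 mm

Part | A | x̄ᵢ | ȳᵢ | A·x̄ᵢ | A·ȳᵢ
rectangular portion | 10925.00 | 57.50 | 47.50 | 628187.50 | 518937.50
triangular portion | 4987.50 | 150.00 | 31.67 | 748125.00 | 157937.50
Σ | 15912.50 |  |  | 1376312.50 | 676875.00
x_c = 1376312.50 / 15912.50 = 86.49 mm
y_c = 676875.00 / 15912.50 = 42.54 mm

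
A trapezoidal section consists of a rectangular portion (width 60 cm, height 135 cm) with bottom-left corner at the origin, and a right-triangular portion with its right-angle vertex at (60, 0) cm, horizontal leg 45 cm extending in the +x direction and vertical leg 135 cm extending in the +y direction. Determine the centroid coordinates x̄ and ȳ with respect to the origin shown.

x̄ = 42.27 cm, ȳ = 61.36 cm

rectangular portion: A = 60 × 135 = 8100.00, centroid at (30.00, 67.50).
triangular portion: A = ½·45·135 = 3037.50, centroid at (75.00, 45.00).
ΣA = 11137.50 cm², ΣAx̄ = 470812.50 cm³, ΣAȳ = 683437.50 cm³.
x̄ = 470812.50/11137.50 = 42.27 cm; ȳ = 683437.50/11137.50 = 61.36 cm.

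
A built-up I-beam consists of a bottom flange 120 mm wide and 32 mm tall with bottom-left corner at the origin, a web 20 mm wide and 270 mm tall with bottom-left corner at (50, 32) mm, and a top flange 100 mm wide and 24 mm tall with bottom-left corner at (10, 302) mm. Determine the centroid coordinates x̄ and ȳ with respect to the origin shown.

x̄ = 60.00 mm, ȳ = 147.49 mm

Part | A | x̄ᵢ | ȳᵢ | A·x̄ᵢ | A·ȳᵢ
bottom flange | 3840.00 | 60.00 | 16.00 | 230400.00 | 61440.00
web | 5400.00 | 60.00 | 167.00 | 324000.00 | 901800.00
top flange | 2400.00 | 60.00 | 314.00 | 144000.00 | 753600.00
Σ | 11640.00 |  |  | 698400.00 | 1716840.00
x̄ = 698400.00 / 11640.00 = 60.00 mm
ȳ = 1716840.00 / 11640.00 = 147.49 mm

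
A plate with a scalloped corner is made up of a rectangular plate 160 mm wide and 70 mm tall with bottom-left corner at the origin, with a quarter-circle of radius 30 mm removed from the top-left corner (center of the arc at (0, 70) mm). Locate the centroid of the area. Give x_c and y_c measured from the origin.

x_c = 84.53 mm, y_c = 33.50 mm

plate: A = 160 × 70 = 11200.00, centroid at (80.00, 35.00).
removed quarter-circle: A = −¼π·30² = -706.86, centroid at (12.73, 57.27).
ΣA = 10493.14 mm²
ΣAx_c = (11200.00)(80.00) + (-706.86)(12.73) = 887000.00 mm³
ΣAy_c = (11200.00)(35.00) + (-706.86)(57.27) = 351519.92 mm³
x_c = 887000.00 / 10493.14 = 84.53 mm
y_c = 351519.92 / 10493.14 = 33.50 mm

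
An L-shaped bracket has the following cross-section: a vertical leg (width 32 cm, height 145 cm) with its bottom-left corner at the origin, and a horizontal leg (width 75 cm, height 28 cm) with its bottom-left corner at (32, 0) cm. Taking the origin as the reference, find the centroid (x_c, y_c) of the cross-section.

vertical leg: A = 32 × 145 = 4640.00, centroid at (16.00, 72.50).
horizontal leg: A = 75 × 28 = 2100.00, centroid at (69.50, 14.00).
ΣA = 6740.00 cm², ΣAx_c = 220190.00 cm³, ΣAy_c = 365800.00 cm³.
x_c = 220190.00/6740.00 = 32.67 cm; y_c = 365800.00/6740.00 = 54.27 cm.

x_c = 32.67 cm, y_c = 54.27 cm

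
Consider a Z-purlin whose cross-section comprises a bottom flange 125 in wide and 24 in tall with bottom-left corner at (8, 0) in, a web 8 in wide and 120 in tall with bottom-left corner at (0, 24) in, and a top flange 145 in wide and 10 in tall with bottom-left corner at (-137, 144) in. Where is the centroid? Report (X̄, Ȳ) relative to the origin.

X̄ = 22.52 in, Ȳ = 61.50 in

bottom flange: A = 125 × 24 = 3000.00, centroid at (70.50, 12.00).
web: A = 8 × 120 = 960.00, centroid at (4.00, 84.00).
top flange: A = 145 × 10 = 1450.00, centroid at (-64.50, 149.00).
ΣA = 5410.00 in²
ΣAX̄ = (3000.00)(70.50) + (960.00)(4.00) + (1450.00)(-64.50) = 121815.00 in³
ΣAȲ = (3000.00)(12.00) + (960.00)(84.00) + (1450.00)(149.00) = 332690.00 in³
X̄ = 121815.00 / 5410.00 = 22.52 in
Ȳ = 332690.00 / 5410.00 = 61.50 in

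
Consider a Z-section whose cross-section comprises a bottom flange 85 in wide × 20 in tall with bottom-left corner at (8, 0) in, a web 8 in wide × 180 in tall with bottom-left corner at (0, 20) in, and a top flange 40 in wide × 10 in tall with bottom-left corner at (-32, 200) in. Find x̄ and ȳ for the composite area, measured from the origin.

Part | A | x̄ᵢ | ȳᵢ | A·x̄ᵢ | A·ȳᵢ
bottom flange | 1700.00 | 50.50 | 10.00 | 85850.00 | 17000.00
web | 1440.00 | 4.00 | 110.00 | 5760.00 | 158400.00
top flange | 400.00 | -12.00 | 205.00 | -4800.00 | 82000.00
Σ | 3540.00 |  |  | 86810.00 | 257400.00
x̄ = 86810.00 / 3540.00 = 24.52 in
ȳ = 257400.00 / 3540.00 = 72.71 in

x̄ = 24.52 in, ȳ = 72.71 in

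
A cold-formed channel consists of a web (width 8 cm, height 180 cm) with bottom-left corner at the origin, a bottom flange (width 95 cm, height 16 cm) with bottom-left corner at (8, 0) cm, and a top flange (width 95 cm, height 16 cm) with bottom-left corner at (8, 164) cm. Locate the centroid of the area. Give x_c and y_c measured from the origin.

web: A = 8 × 180 = 1440.00, centroid at (4.00, 90.00).
bottom flange: A = 95 × 16 = 1520.00, centroid at (55.50, 8.00).
top flange: A = 95 × 16 = 1520.00, centroid at (55.50, 172.00).
ΣA = 4480.00 cm²
ΣAx_c = (1440.00)(4.00) + (1520.00)(55.50) + (1520.00)(55.50) = 174480.00 cm³
ΣAy_c = (1440.00)(90.00) + (1520.00)(8.00) + (1520.00)(172.00) = 403200.00 cm³
x_c = 174480.00 / 4480.00 = 38.95 cm
y_c = 403200.00 / 4480.00 = 90.00 cm

x_c = 38.95 cm, y_c = 90.00 cm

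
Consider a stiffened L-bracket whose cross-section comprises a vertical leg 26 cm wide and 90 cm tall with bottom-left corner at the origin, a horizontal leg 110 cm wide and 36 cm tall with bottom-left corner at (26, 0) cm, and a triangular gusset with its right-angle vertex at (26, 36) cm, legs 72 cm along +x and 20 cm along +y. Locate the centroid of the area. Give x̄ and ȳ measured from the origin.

x̄ = 55.15 cm, ȳ = 29.53 cm

Part | A | x̄ᵢ | ȳᵢ | A·x̄ᵢ | A·ȳᵢ
vertical leg | 2340.00 | 13.00 | 45.00 | 30420.00 | 105300.00
horizontal leg | 3960.00 | 81.00 | 18.00 | 320760.00 | 71280.00
gusset | 720.00 | 50.00 | 42.67 | 36000.00 | 30720.00
Σ | 7020.00 |  |  | 387180.00 | 207300.00
x̄ = 387180.00 / 7020.00 = 55.15 cm
ȳ = 207300.00 / 7020.00 = 29.53 cm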